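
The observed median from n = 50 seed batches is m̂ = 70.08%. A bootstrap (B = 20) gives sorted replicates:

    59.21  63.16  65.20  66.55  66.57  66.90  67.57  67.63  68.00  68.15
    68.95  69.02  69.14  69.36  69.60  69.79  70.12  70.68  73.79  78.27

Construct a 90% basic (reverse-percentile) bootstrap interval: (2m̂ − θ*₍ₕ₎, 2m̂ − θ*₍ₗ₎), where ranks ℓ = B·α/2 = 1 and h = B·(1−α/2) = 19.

(66.37, 80.95)

Percentile endpoints at ranks 1 and 19: θ*₍1₎ = 59.21, θ*₍19₎ = 73.79.
Basic interval reflects these around m̂:
  lower = 2 × 70.08 − 73.79 = 66.37
  upper = 2 × 70.08 − 59.21 = 80.95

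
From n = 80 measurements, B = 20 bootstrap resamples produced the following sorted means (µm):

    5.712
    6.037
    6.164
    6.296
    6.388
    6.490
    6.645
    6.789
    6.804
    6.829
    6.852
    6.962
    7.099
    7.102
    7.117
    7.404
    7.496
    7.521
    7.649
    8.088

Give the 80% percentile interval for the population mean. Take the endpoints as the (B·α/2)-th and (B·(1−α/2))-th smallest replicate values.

α = 0.20; lower rank = 20 × 0.100 = 2; upper rank = 20 × 0.900 = 18.
The 2nd smallest replicate is 6.037; the 18th is 7.521.

(6.037, 7.521)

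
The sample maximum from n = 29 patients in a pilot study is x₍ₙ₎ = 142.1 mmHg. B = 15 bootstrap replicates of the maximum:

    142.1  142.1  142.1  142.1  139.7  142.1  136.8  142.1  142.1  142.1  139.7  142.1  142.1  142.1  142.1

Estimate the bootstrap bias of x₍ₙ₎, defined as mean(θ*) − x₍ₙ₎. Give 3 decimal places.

bias = −0.673

mean(θ*) = (142.1 + 142.1 + 142.1 + 142.1 + 139.7 + 142.1 + 136.8 + 142.1 + 142.1 + 142.1 + 139.7 + 142.1 + 142.1 + 142.1 + 142.1) / 15 = 141.4267
bias = 141.4267 − 142.1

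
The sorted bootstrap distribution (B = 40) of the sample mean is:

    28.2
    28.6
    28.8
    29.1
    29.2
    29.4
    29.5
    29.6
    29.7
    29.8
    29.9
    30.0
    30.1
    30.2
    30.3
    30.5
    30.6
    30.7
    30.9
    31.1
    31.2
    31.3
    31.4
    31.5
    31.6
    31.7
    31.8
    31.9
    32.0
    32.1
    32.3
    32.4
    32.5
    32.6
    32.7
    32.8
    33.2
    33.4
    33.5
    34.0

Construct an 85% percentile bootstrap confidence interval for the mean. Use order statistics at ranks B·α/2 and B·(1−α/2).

α = 0.15; lower rank = 40 × 0.075 = 3; upper rank = 40 × 0.925 = 37.
The 3rd smallest replicate is 28.8; the 37th is 33.2.

(28.8, 33.2)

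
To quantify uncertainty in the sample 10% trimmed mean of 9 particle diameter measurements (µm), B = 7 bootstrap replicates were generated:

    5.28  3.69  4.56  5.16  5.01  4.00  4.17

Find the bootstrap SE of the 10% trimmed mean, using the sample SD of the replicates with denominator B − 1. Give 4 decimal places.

Bootstrap SE is the standard deviation of the 7 replicate 10% trimmed means.
Mean of replicates: (5.28 + 3.69 + 4.56 + 5.16 + 5.01 + 4.00 + 4.17) / 7 = 31.87000 / 7 = 4.55286
Sum of squared deviations: (+0.72714)² + (−0.86286)² + (+0.00714)² + (+0.60714)² + (+0.45714)² + (−0.55286)² + (−0.38286)² = 2.30314
Variance = 2.30314 / 6 = 0.38386
SE* = √0.38386

SE* = 0.6196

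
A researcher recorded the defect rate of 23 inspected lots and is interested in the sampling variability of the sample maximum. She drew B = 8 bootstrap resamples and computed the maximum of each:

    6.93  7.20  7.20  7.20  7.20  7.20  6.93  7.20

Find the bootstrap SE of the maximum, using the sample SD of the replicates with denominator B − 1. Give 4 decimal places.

SE* = 0.1250

Bootstrap SE is the standard deviation of the 8 replicate maximums.
Mean of replicates: (6.93 + 7.20 + 7.20 + 7.20 + 7.20 + 7.20 + 6.93 + 7.20) / 8 = 57.06000 / 8 = 7.13250
Sum of squared deviations: (−0.20250)² + (+0.06750)² + (+0.06750)² + (+0.06750)² + (+0.06750)² + (+0.06750)² + (−0.20250)² + (+0.06750)² = 0.10935
Variance = 0.10935 / 7 = 0.01562
SE* = √0.01562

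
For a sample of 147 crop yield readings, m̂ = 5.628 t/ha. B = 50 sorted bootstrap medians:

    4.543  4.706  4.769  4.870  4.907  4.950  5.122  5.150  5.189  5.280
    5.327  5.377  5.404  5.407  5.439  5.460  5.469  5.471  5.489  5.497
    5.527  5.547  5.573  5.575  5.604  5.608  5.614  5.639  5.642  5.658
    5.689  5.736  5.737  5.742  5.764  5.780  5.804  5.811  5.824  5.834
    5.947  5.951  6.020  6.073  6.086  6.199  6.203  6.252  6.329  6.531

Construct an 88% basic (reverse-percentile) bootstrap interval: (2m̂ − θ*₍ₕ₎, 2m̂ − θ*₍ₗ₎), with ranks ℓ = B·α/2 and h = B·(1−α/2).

(5.053, 6.487)

Percentile endpoints at ranks 3 and 47: θ*₍3₎ = 4.769, θ*₍47₎ = 6.203.
Basic interval reflects these around m̂:
  lower = 2 × 5.628 − 6.203 = 5.053
  upper = 2 × 5.628 − 4.769 = 6.487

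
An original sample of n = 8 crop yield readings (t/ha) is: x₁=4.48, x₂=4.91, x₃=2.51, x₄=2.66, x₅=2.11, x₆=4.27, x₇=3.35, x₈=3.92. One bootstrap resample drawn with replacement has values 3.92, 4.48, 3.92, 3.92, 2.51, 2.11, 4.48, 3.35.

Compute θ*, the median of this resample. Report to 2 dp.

Sorted: 2.11, 2.51, 3.35, 3.92, 3.92, 3.92, 4.48, 4.48
Median = average of the two middle values = 3.92

θ* = 3.92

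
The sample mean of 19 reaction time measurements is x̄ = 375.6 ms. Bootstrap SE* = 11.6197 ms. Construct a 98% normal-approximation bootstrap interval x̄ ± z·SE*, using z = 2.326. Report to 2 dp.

Margin = 2.326 × 11.6197 = 27.027
Interval: 375.6 ± 27.027

(348.57, 402.63)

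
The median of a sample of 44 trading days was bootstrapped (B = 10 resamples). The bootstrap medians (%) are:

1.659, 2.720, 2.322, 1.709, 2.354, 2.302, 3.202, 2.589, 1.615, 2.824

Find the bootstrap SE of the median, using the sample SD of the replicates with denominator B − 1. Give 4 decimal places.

Bootstrap SE is the standard deviation of the 10 replicate medians.
Mean of replicates: (1.659 + 2.720 + 2.322 + 1.709 + 2.354 + 2.302 + 3.202 + 2.589 + 1.615 + 2.824) / 10 = 23.29600 / 10 = 2.32960
Sum of squared deviations: (−0.67060)² + (+0.39040)² + (−0.00760)² + (−0.62060)² + (+0.02440)² + (−0.02760)² + (+0.87240)² + (+0.25940)² + (−0.71460)² + (+0.49440)² = 2.57213
Variance = 2.57213 / 9 = 0.28579
SE* = √0.28579

SE* = 0.5346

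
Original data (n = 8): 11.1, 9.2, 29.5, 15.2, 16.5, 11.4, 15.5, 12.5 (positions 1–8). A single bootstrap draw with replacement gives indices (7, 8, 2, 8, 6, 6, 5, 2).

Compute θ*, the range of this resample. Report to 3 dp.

θ* = 7.300

Resample values: 15.5, 12.5, 9.2, 12.5, 11.4, 11.4, 16.5, 9.2.
Range = 16.5 − 9.2 = 7.300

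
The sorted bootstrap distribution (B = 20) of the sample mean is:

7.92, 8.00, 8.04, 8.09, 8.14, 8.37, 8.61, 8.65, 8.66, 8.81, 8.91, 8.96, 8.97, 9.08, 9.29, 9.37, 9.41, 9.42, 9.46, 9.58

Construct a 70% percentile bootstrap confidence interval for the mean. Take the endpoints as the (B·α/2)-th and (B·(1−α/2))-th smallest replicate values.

(8.04, 9.41)

α = 0.30; lower rank = 20 × 0.150 = 3; upper rank = 20 × 0.850 = 17.
The 3rd smallest replicate is 8.04; the 17th is 9.41.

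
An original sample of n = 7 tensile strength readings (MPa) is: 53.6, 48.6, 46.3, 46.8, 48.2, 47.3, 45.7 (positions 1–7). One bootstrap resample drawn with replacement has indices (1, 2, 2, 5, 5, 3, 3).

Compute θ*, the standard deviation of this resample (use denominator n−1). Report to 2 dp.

Resample values: 53.6, 48.6, 48.6, 48.2, 48.2, 46.3, 46.3.
Mean = 48.5429; sum of squared deviations = 35.8771
s² = 35.8771 / 6 = 5.9795
s = √5.9795 = 2.45

θ* = 2.45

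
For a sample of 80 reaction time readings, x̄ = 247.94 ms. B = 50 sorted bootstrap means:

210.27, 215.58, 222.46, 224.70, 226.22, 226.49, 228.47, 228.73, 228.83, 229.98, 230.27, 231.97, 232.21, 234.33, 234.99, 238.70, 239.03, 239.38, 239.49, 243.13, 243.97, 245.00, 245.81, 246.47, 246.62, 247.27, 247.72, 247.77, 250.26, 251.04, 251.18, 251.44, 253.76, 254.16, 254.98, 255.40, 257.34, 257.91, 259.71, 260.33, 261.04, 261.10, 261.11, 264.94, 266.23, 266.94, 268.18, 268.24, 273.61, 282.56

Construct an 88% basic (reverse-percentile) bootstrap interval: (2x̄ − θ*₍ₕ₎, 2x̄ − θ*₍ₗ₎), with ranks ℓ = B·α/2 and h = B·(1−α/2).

Percentile endpoints at ranks 3 and 47: θ*₍3₎ = 222.46, θ*₍47₎ = 268.18.
Basic interval reflects these around x̄:
  lower = 2 × 247.94 − 268.18 = 227.70
  upper = 2 × 247.94 − 222.46 = 273.42

(227.70, 273.42)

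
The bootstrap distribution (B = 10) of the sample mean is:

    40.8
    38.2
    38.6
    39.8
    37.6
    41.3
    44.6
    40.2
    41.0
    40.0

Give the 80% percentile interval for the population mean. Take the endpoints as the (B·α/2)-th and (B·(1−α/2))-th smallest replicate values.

Sorted replicates: 37.6, 38.2, 38.6, 39.8, 40.0, 40.2, 40.8, 41.0, 41.3, 44.6
α = 0.20; lower rank = 10 × 0.100 = 1; upper rank = 10 × 0.900 = 9.
The 1st smallest replicate is 37.6; the 9th is 41.3.

(37.6, 41.3)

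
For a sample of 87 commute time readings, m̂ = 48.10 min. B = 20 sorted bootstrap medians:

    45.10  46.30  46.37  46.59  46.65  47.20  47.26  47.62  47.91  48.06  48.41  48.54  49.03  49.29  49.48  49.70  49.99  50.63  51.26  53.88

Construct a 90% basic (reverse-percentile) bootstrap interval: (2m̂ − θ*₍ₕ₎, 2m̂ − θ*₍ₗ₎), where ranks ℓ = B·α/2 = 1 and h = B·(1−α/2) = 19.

(44.94, 51.10)

Percentile endpoints at ranks 1 and 19: θ*₍1₎ = 45.10, θ*₍19₎ = 51.26.
Basic interval reflects these around m̂:
  lower = 2 × 48.10 − 51.26 = 44.94
  upper = 2 × 48.10 − 45.10 = 51.10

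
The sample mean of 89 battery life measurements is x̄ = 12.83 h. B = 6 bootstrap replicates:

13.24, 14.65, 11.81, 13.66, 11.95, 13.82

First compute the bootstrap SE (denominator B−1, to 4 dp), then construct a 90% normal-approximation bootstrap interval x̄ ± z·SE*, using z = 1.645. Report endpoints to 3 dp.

Mean of replicates = 13.1883; sum of squared deviations = 6.1939; SE* = √(6.1939/5) = 1.1130
Margin = 1.645 × 1.1130 = 1.8309
Interval: 12.83 ± 1.8309

(10.999, 14.661)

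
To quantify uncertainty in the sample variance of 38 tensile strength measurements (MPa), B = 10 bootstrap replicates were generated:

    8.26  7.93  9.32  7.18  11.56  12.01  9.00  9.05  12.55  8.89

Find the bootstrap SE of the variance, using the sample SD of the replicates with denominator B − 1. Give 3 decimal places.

Bootstrap SE is the standard deviation of the 10 replicate variances.
Mean of replicates: (8.26 + 7.93 + 9.32 + 7.18 + 11.56 + 12.01 + 9.00 + 9.05 + 12.55 + 8.89) / 10 = 95.7500 / 10 = 9.5750
Sum of squared deviations: (−1.3150)² + (−1.6450)² + (−0.2550)² + (−2.3950)² + (+1.9850)² + (+2.4350)² + (−0.5750)² + (−0.5250)² + (+2.9750)² + (−0.6850)² = 30.0319
Variance = 30.0319 / 9 = 3.3369
SE* = √3.3369

SE* = 1.827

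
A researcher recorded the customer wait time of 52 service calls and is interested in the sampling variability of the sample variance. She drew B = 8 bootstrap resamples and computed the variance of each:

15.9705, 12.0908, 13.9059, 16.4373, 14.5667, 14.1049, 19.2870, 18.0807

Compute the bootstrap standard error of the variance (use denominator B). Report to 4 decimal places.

SE* = 2.2096

Bootstrap SE is the standard deviation of the 8 replicate variances.
Mean of replicates: (15.9705 + 12.0908 + 13.9059 + 16.4373 + 14.5667 + 14.1049 + 19.2870 + 18.0807) / 8 = 124.44380 / 8 = 15.55547
Sum of squared deviations: (+0.41502)² + (−3.46467)² + (−1.64957)² + (+0.88183)² + (−0.98877)² + (−1.45057)² + (+3.73152)² + (+2.52523)² = 39.05782
Variance = 39.05782 / 8 = 4.88223
SE* = √4.88223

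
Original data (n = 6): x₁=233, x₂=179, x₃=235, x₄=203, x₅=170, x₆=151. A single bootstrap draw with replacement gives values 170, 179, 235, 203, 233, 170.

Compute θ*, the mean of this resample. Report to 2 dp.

Mean = (170 + 179 + 235 + 203 + 233 + 170) / 6 = 1190.0 / 6 = 198.33

θ* = 198.33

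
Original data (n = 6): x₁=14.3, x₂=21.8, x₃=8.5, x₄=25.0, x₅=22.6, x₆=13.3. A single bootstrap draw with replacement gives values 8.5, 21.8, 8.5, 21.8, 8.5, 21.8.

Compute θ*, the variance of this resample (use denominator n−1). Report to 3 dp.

θ* = 53.067

Mean = 15.1500; sum of squared deviations = 265.3350
s² = 265.3350 / 5 = 53.0670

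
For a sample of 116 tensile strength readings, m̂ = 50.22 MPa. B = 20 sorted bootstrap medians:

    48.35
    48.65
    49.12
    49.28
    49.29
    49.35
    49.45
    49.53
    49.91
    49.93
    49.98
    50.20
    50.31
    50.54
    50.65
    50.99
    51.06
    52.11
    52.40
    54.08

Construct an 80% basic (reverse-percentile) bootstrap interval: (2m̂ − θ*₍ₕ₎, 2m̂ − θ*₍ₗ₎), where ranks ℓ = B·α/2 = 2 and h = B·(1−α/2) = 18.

Percentile endpoints at ranks 2 and 18: θ*₍2₎ = 48.65, θ*₍18₎ = 52.11.
Basic interval reflects these around m̂:
  lower = 2 × 50.22 − 52.11 = 48.33
  upper = 2 × 50.22 − 48.65 = 51.79

(48.33, 51.79)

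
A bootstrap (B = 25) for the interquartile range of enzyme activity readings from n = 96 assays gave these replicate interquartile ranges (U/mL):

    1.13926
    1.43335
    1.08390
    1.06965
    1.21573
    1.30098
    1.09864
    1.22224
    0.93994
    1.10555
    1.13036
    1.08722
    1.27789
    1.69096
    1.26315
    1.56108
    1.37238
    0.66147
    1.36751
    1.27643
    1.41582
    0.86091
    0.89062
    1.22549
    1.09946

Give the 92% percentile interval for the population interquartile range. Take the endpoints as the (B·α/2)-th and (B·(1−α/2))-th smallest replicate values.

Sorted replicates: 0.66147, 0.86091, 0.89062, 0.93994, 1.06965, 1.08390, 1.08722, 1.09864, 1.09946, 1.10555, 1.13036, 1.13926, 1.21573, 1.22224, 1.22549, 1.26315, 1.27643, 1.27789, 1.30098, 1.36751, 1.37238, 1.41582, 1.43335, 1.56108, 1.69096
α = 0.08; lower rank = 25 × 0.040 = 1; upper rank = 25 × 0.960 = 24.
The 1st smallest replicate is 0.66147; the 24th is 1.56108.

(0.66147, 1.56108)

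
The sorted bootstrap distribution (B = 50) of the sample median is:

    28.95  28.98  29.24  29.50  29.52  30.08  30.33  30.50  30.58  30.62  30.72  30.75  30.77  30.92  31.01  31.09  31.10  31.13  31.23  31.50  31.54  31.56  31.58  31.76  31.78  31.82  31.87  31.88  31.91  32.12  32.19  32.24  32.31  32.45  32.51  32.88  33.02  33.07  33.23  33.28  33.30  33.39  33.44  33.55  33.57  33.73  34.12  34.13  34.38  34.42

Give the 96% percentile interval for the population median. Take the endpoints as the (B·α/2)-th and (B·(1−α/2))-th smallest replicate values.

α = 0.04; lower rank = 50 × 0.020 = 1; upper rank = 50 × 0.980 = 49.
The 1st smallest replicate is 28.95; the 49th is 34.38.

(28.95, 34.38)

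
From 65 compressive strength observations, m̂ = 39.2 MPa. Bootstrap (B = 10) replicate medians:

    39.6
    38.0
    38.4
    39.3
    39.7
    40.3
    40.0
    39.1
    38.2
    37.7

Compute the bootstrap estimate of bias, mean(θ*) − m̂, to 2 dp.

bias = −0.17

mean(θ*) = (39.6 + 38.0 + 38.4 + 39.3 + 39.7 + 40.3 + 40.0 + 39.1 + 38.2 + 37.7) / 10 = 39.030
bias = 39.030 − 39.2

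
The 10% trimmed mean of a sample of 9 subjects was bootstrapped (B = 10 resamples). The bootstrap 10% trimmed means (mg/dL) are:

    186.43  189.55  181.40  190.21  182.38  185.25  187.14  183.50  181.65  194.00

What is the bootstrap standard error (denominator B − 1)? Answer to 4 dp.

SE* = 4.1578

Bootstrap SE is the standard deviation of the 10 replicate 10% trimmed means.
Mean of replicates: (186.43 + 189.55 + 181.40 + 190.21 + 182.38 + 185.25 + 187.14 + 183.50 + 181.65 + 194.00) / 10 = 1861.51000 / 10 = 186.15100
Sum of squared deviations: (+0.27900)² + (+3.39900)² + (−4.75100)² + (+4.05900)² + (−3.77100)² + (−0.90100)² + (+0.98900)² + (−2.65100)² + (−4.50100)² + (+7.84900)² = 155.58249
Variance = 155.58249 / 9 = 17.28694
SE* = √17.28694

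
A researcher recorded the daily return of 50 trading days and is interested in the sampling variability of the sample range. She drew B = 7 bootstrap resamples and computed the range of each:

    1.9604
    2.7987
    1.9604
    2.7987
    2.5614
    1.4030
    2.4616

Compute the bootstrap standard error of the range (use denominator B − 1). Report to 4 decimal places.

Bootstrap SE is the standard deviation of the 7 replicate ranges.
Mean of replicates: (1.9604 + 2.7987 + 1.9604 + 2.7987 + 2.5614 + 1.4030 + 2.4616) / 7 = 15.94420 / 7 = 2.27774
Sum of squared deviations: (−0.31734)² + (+0.52096)² + (−0.31734)² + (+0.52096)² + (+0.28366)² + (−0.87474)² + (+0.18386)² = 1.62365
Variance = 1.62365 / 6 = 0.27061
SE* = √0.27061

SE* = 0.5202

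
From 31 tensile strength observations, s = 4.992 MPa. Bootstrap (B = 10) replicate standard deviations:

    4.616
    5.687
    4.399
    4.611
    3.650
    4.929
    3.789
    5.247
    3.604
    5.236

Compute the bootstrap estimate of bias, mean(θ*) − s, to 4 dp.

mean(θ*) = (4.616 + 5.687 + 4.399 + 4.611 + 3.650 + 4.929 + 3.789 + 5.247 + 3.604 + 5.236) / 10 = 4.57680
bias = 4.57680 − 4.992

bias = −0.4152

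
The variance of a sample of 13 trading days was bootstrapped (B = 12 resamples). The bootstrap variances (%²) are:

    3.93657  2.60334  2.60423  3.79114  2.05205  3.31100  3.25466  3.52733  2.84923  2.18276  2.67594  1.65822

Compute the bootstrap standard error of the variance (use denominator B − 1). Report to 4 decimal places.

Bootstrap SE is the standard deviation of the 12 replicate variances.
Mean of replicates: (3.93657 + 2.60334 + 2.60423 + 3.79114 + 2.05205 + 3.31100 + 3.25466 + 3.52733 + 2.84923 + 2.18276 + 2.67594 + 1.65822) / 12 = 34.446470 / 12 = 2.870539
Sum of squared deviations: (+1.066031)² + (−0.267199)² + (−0.266309)² + (+0.920601)² + (−0.818489)² + (+0.440461)² + (+0.384121)² + (+0.656791)² + (−0.021309)² + (−0.687779)² + (−0.194599)² + (−1.212319)² = 5.550178
Variance = 5.550178 / 11 = 0.504562
SE* = √0.504562

SE* = 0.7103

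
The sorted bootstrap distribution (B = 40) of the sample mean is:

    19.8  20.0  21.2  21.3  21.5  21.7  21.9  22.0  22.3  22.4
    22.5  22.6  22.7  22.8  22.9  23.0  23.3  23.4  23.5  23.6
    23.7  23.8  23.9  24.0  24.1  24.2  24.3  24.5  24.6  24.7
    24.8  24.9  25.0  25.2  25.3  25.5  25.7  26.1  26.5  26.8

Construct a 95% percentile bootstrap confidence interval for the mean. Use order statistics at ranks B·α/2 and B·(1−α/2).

α = 0.05; lower rank = 40 × 0.025 = 1; upper rank = 40 × 0.975 = 39.
The 1st smallest replicate is 19.8; the 39th is 26.5.

(19.8, 26.5)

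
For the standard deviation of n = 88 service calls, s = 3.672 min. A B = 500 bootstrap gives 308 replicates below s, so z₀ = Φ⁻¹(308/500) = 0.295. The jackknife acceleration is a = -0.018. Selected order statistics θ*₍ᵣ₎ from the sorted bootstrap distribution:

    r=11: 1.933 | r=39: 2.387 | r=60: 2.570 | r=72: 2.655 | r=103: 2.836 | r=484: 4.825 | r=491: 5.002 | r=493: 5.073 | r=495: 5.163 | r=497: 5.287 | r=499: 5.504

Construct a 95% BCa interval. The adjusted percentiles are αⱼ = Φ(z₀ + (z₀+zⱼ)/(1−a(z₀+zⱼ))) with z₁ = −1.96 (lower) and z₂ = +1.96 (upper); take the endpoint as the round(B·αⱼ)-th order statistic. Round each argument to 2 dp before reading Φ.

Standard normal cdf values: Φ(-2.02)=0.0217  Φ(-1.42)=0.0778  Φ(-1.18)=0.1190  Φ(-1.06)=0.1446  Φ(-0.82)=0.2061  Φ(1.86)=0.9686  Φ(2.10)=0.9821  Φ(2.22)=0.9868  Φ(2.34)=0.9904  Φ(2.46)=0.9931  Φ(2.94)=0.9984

Lower: z₀ + z₁ = 0.295 + (-1.960) = -1.665; 1 − a(z₀+z₁) = 1 − (-0.018)(-1.665) = 0.9700; argument = 0.295 + (-1.665)/0.9700 = -1.4214 → -1.42.
α₁ = Φ(-1.42) = 0.0778; rank = round(500 × 0.0778) = 39; θ*₍39₎ = 2.387.
Upper: z₀ + z₂ = 2.255; 1 − a(z₀+z₂) = 1.0406; argument = 2.4620 → 2.46; α₂ = 0.9931; rank = 497; θ*₍497₎ = 5.287.

(2.387, 5.287)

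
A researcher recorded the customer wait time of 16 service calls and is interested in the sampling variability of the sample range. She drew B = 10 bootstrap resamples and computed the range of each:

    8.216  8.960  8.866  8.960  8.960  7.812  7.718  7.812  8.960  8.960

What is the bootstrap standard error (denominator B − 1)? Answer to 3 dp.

Bootstrap SE is the standard deviation of the 10 replicate ranges.
Mean of replicates: (8.216 + 8.960 + 8.866 + 8.960 + 8.960 + 7.812 + 7.718 + 7.812 + 8.960 + 8.960) / 10 = 85.2240 / 10 = 8.5224
Sum of squared deviations: (−0.3064)² + (+0.4376)² + (+0.3436)² + (+0.4376)² + (+0.4376)² + (−0.7104)² + (−0.8044)² + (−0.7104)² + (+0.4376)² + (+0.4376)² = 2.8258
Variance = 2.8258 / 9 = 0.3140
SE* = √0.3140

SE* = 0.560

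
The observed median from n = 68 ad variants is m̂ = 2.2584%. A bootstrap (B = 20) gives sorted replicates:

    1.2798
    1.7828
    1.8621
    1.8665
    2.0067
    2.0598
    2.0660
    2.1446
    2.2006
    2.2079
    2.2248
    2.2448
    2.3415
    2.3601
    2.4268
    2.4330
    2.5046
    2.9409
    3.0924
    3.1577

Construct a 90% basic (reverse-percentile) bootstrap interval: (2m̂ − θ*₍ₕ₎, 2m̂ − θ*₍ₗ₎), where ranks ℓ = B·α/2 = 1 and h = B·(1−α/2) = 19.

Percentile endpoints at ranks 1 and 19: θ*₍1₎ = 1.2798, θ*₍19₎ = 3.0924.
Basic interval reflects these around m̂:
  lower = 2 × 2.2584 − 3.0924 = 1.4244
  upper = 2 × 2.2584 − 1.2798 = 3.2370

(1.4244, 3.2370)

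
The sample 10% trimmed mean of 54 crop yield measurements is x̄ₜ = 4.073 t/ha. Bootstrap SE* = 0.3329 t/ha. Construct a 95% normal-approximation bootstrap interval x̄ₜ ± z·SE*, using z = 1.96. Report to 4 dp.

Margin = 1.96 × 0.3329 = 0.65248
Interval: 4.073 ± 0.65248

(3.4205, 4.7255)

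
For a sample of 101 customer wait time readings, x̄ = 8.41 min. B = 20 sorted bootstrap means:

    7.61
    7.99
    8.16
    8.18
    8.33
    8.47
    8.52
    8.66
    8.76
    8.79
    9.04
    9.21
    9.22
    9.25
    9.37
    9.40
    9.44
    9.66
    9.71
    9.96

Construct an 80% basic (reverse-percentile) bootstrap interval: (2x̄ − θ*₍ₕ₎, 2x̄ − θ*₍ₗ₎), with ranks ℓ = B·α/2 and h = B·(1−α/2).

(7.16, 8.83)

Percentile endpoints at ranks 2 and 18: θ*₍2₎ = 7.99, θ*₍18₎ = 9.66.
Basic interval reflects these around x̄:
  lower = 2 × 8.41 − 9.66 = 7.16
  upper = 2 × 8.41 − 7.99 = 8.83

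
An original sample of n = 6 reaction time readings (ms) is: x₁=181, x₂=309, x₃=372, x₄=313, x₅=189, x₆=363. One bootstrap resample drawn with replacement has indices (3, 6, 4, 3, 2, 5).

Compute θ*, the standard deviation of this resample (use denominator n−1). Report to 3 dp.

Resample values: 372, 363, 313, 372, 309, 189.
Mean = 319.6667; sum of squared deviations = 24587.3333
s² = 24587.3333 / 5 = 4917.4667
s = √4917.4667 = 70.125

θ* = 70.125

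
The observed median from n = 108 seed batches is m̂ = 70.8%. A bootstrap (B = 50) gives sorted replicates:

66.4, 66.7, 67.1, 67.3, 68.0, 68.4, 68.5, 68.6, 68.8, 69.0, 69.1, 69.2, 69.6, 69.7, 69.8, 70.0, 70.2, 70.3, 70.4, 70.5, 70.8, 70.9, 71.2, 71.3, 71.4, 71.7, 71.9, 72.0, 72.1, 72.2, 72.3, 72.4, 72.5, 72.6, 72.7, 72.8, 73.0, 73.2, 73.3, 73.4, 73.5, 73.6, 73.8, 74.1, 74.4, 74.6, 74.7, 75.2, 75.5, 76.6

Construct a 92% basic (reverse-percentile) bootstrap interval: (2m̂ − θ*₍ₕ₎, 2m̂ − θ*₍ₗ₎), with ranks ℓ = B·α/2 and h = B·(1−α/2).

Percentile endpoints at ranks 2 and 48: θ*₍2₎ = 66.7, θ*₍48₎ = 75.2.
Basic interval reflects these around m̂:
  lower = 2 × 70.8 − 75.2 = 66.4
  upper = 2 × 70.8 − 66.7 = 74.9

(66.4, 74.9)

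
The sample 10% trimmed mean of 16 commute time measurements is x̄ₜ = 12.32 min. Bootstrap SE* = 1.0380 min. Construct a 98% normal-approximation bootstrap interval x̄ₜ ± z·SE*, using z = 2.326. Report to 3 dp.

(9.906, 14.734)

Margin = 2.326 × 1.0380 = 2.4144
Interval: 12.32 ± 2.4144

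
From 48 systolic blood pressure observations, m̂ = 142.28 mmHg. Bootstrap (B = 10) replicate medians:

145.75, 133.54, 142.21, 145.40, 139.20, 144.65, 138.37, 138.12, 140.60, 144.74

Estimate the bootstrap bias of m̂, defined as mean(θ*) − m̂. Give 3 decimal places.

bias = −1.022

mean(θ*) = (145.75 + 133.54 + 142.21 + 145.40 + 139.20 + 144.65 + 138.37 + 138.12 + 140.60 + 144.74) / 10 = 141.2580
bias = 141.2580 − 142.28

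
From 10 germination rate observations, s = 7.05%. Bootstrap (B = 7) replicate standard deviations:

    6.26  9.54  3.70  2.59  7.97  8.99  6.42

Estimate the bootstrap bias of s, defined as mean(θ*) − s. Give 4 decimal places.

mean(θ*) = (6.26 + 9.54 + 3.70 + 2.59 + 7.97 + 8.99 + 6.42) / 7 = 6.49571
bias = 6.49571 − 7.05

bias = −0.5543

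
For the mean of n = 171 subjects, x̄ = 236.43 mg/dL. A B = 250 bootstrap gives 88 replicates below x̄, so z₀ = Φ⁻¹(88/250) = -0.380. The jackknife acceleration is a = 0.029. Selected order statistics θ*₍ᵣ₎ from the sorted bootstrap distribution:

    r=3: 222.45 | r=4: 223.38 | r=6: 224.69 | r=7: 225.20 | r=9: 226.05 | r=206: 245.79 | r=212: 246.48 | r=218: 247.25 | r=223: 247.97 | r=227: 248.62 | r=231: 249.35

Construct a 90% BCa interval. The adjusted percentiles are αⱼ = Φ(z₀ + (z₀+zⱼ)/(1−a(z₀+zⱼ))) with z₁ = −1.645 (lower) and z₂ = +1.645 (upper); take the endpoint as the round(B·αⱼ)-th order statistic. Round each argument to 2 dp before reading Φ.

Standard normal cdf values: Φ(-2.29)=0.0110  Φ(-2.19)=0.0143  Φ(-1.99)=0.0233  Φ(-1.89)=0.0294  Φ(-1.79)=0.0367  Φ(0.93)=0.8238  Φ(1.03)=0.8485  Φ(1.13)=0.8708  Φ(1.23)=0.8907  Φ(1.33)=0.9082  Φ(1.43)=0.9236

(222.45, 245.79)

Lower: z₀ + z₁ = -0.380 + (-1.645) = -2.025; 1 − a(z₀+z₁) = 1 − (0.029)(-2.025) = 1.0587; argument = -0.380 + (-2.025)/1.0587 = -2.2927 → -2.29.
α₁ = Φ(-2.29) = 0.0110; rank = round(250 × 0.0110) = 3; θ*₍3₎ = 222.45.
Upper: z₀ + z₂ = 1.265; 1 − a(z₀+z₂) = 0.9633; argument = 0.9332 → 0.93; α₂ = 0.8238; rank = 206; θ*₍206₎ = 245.79.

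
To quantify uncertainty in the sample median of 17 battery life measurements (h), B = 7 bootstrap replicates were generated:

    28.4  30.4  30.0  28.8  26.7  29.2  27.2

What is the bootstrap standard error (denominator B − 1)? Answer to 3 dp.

SE* = 1.365

Bootstrap SE is the standard deviation of the 7 replicate medians.
Mean of replicates: (28.4 + 30.4 + 30.0 + 28.8 + 26.7 + 29.2 + 27.2) / 7 = 200.7000 / 7 = 28.6714
Sum of squared deviations: (−0.2714)² + (+1.7286)² + (+1.3286)² + (+0.1286)² + (−1.9714)² + (+0.5286)² + (−1.4714)² = 11.1743
Variance = 11.1743 / 6 = 1.8624
SE* = √1.8624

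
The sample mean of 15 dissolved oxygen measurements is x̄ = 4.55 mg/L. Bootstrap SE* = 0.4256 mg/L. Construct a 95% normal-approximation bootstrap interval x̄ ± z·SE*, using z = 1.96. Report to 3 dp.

Margin = 1.96 × 0.4256 = 0.8342
Interval: 4.55 ± 0.8342

(3.716, 5.384)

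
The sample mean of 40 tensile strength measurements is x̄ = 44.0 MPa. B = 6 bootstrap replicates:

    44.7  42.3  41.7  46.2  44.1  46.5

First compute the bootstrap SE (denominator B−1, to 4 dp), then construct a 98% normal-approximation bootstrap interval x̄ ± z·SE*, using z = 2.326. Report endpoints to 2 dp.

(39.42, 48.58)

Mean of replicates = 44.2500; sum of squared deviations = 19.3950; SE* = √(19.3950/5) = 1.9695
Margin = 2.326 × 1.9695 = 4.581
Interval: 44.0 ± 4.581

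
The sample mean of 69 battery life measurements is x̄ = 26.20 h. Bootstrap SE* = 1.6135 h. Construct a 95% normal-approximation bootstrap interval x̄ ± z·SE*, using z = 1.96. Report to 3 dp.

Margin = 1.96 × 1.6135 = 3.1625
Interval: 26.20 ± 3.1625

(23.038, 29.362)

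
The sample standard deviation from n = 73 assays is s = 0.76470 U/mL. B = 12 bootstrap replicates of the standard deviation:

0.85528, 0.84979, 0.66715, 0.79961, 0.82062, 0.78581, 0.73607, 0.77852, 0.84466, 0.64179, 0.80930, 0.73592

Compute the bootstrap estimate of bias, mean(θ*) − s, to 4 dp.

mean(θ*) = (0.85528 + 0.84979 + 0.66715 + 0.79961 + 0.82062 + 0.78581 + 0.73607 + 0.77852 + 0.84466 + 0.64179 + 0.80930 + 0.73592) / 12 = 0.77704
bias = 0.77704 − 0.76470

bias = +0.0123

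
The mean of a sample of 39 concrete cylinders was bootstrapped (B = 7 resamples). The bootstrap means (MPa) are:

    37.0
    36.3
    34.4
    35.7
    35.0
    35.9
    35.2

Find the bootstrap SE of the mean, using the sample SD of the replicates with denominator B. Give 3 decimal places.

Bootstrap SE is the standard deviation of the 7 replicate means.
Mean of replicates: (37.0 + 36.3 + 34.4 + 35.7 + 35.0 + 35.9 + 35.2) / 7 = 249.50000 / 7 = 35.64286
Sum of squared deviations: (+1.35714)² + (+0.65714)² + (−1.24286)² + (+0.05714)² + (−0.64286)² + (+0.25714)² + (−0.44286)² = 4.49714
Variance = 4.49714 / 7 = 0.64245
SE* = √0.64245

SE* = 0.802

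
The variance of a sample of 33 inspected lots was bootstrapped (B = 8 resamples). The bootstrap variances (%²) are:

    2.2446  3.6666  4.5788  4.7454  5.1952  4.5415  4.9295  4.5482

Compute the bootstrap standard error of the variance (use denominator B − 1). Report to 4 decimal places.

Bootstrap SE is the standard deviation of the 8 replicate variances.
Mean of replicates: (2.2446 + 3.6666 + 4.5788 + 4.7454 + 5.1952 + 4.5415 + 4.9295 + 4.5482) / 8 = 34.44980 / 8 = 4.30622
Sum of squared deviations: (−2.06162)² + (−0.63962)² + (+0.27258)² + (+0.43918)² + (+0.88898)² + (+0.23528)² + (+0.62328)² + (+0.24198)² = 6.21924
Variance = 6.21924 / 7 = 0.88846
SE* = √0.88846

SE* = 0.9426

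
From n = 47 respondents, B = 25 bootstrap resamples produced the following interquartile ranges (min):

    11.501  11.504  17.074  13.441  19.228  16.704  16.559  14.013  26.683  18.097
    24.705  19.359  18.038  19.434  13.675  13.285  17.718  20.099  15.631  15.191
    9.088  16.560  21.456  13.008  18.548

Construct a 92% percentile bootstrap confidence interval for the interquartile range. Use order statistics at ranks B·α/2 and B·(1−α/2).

(9.088, 24.705)

Sorted replicates: 9.088, 11.501, 11.504, 13.008, 13.285, 13.441, 13.675, 14.013, 15.191, 15.631, 16.559, 16.560, 16.704, 17.074, 17.718, 18.038, 18.097, 18.548, 19.228, 19.359, 19.434, 20.099, 21.456, 24.705, 26.683
α = 0.08; lower rank = 25 × 0.040 = 1; upper rank = 25 × 0.960 = 24.
The 1st smallest replicate is 9.088; the 24th is 24.705.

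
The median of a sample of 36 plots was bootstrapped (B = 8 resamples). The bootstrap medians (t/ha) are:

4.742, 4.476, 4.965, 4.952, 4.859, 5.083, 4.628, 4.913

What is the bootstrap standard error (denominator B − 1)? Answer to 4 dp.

SE* = 0.1995

Bootstrap SE is the standard deviation of the 8 replicate medians.
Mean of replicates: (4.742 + 4.476 + 4.965 + 4.952 + 4.859 + 5.083 + 4.628 + 4.913) / 8 = 38.61800 / 8 = 4.82725
Sum of squared deviations: (−0.08525)² + (−0.35125)² + (+0.13775)² + (+0.12475)² + (+0.03175)² + (+0.25575)² + (−0.19925)² + (+0.08575)² = 0.27865
Variance = 0.27865 / 7 = 0.03981
SE* = √0.03981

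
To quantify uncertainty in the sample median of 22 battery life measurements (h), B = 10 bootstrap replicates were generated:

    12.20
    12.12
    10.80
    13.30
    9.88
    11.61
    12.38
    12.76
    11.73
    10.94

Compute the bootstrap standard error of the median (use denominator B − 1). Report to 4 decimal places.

Bootstrap SE is the standard deviation of the 10 replicate medians.
Mean of replicates: (12.20 + 12.12 + 10.80 + 13.30 + 9.88 + 11.61 + 12.38 + 12.76 + 11.73 + 10.94) / 10 = 117.72000 / 10 = 11.77200
Sum of squared deviations: (+0.42800)² + (+0.34800)² + (−0.97200)² + (+1.52800)² + (−1.89200)² + (−0.16200)² + (+0.60800)² + (+0.98800)² + (−0.04200)² + (−0.83200)² = 9.22956
Variance = 9.22956 / 9 = 1.02551
SE* = √1.02551

SE* = 1.0127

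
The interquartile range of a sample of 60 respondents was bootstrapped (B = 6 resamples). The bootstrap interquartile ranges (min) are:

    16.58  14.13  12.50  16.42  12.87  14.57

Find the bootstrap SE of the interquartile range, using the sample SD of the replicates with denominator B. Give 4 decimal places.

SE* = 1.5711

Bootstrap SE is the standard deviation of the 6 replicate interquartile ranges.
Mean of replicates: (16.58 + 14.13 + 12.50 + 16.42 + 12.87 + 14.57) / 6 = 87.07000 / 6 = 14.51167
Sum of squared deviations: (+2.06833)² + (−0.38167)² + (−2.01167)² + (+1.90833)² + (−1.64167)² + (+0.05833)² = 14.81068
Variance = 14.81068 / 6 = 2.46845
SE* = √2.46845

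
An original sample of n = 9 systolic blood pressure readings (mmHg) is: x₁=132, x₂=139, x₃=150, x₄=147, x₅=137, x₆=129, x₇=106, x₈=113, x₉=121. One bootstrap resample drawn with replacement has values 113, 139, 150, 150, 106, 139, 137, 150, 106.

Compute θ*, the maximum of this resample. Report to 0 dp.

θ* = 150

Maximum = 150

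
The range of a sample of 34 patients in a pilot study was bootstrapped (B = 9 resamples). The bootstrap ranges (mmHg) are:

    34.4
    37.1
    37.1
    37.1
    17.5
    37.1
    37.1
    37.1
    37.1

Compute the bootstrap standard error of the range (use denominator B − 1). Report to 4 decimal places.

Bootstrap SE is the standard deviation of the 9 replicate ranges.
Mean of replicates: (34.4 + 37.1 + 37.1 + 37.1 + 17.5 + 37.1 + 37.1 + 37.1 + 37.1) / 9 = 311.60000 / 9 = 34.62222
Sum of squared deviations: (−0.22222)² + (+2.47778)² + (+2.47778)² + (+2.47778)² + (−17.12222)² + (+2.47778)² + (+2.47778)² + (+2.47778)² + (+2.47778)² = 336.19556
Variance = 336.19556 / 8 = 42.02444
SE* = √42.02444

SE* = 6.4826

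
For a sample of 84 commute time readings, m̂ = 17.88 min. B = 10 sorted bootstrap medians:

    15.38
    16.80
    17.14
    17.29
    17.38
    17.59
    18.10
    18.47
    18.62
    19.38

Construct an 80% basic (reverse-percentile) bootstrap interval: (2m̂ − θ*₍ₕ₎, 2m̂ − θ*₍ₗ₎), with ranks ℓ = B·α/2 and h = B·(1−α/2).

Percentile endpoints at ranks 1 and 9: θ*₍1₎ = 15.38, θ*₍9₎ = 18.62.
Basic interval reflects these around m̂:
  lower = 2 × 17.88 − 18.62 = 17.14
  upper = 2 × 17.88 − 15.38 = 20.38

(17.14, 20.38)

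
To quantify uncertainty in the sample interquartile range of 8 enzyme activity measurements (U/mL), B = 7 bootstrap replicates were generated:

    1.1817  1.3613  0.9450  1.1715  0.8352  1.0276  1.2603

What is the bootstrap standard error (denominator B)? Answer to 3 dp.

Bootstrap SE is the standard deviation of the 7 replicate interquartile ranges.
Mean of replicates: (1.1817 + 1.3613 + 0.9450 + 1.1715 + 0.8352 + 1.0276 + 1.2603) / 7 = 7.78260 / 7 = 1.11180
Sum of squared deviations: (+0.06990)² + (+0.24950)² + (−0.16680)² + (+0.05970)² + (−0.27660)² + (−0.08420)² + (+0.14850)² = 0.20417
Variance = 0.20417 / 7 = 0.02917
SE* = √0.02917

SE* = 0.171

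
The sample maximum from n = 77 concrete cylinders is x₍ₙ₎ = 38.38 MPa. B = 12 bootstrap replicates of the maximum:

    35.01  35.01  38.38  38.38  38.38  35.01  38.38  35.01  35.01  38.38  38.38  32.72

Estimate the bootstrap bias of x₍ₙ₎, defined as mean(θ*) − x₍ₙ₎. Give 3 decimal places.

bias = −1.876

mean(θ*) = (35.01 + 35.01 + 38.38 + 38.38 + 38.38 + 35.01 + 38.38 + 35.01 + 35.01 + 38.38 + 38.38 + 32.72) / 12 = 36.5042
bias = 36.5042 − 38.38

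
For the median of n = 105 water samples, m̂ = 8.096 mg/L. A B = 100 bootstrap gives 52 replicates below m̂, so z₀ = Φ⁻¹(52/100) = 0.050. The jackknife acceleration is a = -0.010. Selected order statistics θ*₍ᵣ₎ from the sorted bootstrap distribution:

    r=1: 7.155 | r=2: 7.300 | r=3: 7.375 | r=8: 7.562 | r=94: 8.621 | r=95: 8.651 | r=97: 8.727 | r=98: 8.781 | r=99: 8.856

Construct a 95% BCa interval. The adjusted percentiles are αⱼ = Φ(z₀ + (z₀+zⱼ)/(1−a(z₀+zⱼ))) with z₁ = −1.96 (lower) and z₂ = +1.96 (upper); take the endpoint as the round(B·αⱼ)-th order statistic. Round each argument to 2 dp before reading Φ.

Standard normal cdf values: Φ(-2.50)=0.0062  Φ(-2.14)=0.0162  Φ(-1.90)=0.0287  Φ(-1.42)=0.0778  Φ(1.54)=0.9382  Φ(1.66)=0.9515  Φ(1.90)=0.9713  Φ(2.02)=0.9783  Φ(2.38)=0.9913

Lower: z₀ + z₁ = 0.050 + (-1.960) = -1.910; 1 − a(z₀+z₁) = 1 − (-0.010)(-1.910) = 0.9809; argument = 0.050 + (-1.910)/0.9809 = -1.8972 → -1.90.
α₁ = Φ(-1.90) = 0.0287; rank = round(100 × 0.0287) = 3; θ*₍3₎ = 7.375.
Upper: z₀ + z₂ = 2.010; 1 − a(z₀+z₂) = 1.0201; argument = 2.0204 → 2.02; α₂ = 0.9783; rank = 98; θ*₍98₎ = 8.781.

(7.375, 8.781)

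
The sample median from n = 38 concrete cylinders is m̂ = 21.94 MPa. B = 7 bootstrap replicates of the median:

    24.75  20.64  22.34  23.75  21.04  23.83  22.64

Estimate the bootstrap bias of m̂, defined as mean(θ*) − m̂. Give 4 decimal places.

bias = +0.7729

mean(θ*) = (24.75 + 20.64 + 22.34 + 23.75 + 21.04 + 23.83 + 22.64) / 7 = 22.71286
bias = 22.71286 − 21.94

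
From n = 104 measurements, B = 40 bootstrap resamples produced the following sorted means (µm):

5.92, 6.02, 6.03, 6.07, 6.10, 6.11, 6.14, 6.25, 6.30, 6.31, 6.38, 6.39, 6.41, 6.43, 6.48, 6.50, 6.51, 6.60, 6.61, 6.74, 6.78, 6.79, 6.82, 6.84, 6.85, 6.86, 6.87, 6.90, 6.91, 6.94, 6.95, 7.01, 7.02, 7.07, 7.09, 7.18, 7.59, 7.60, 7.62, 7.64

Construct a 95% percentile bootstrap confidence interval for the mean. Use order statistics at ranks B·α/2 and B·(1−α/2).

(5.92, 7.62)

α = 0.05; lower rank = 40 × 0.025 = 1; upper rank = 40 × 0.975 = 39.
The 1st smallest replicate is 5.92; the 39th is 7.62.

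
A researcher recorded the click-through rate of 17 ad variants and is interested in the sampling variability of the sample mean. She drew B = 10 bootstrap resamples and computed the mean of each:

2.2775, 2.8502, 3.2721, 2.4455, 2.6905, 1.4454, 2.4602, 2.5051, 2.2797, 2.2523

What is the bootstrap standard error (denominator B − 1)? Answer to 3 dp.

Bootstrap SE is the standard deviation of the 10 replicate means.
Mean of replicates: (2.2775 + 2.8502 + 3.2721 + 2.4455 + 2.6905 + 1.4454 + 2.4602 + 2.5051 + 2.2797 + 2.2523) / 10 = 24.47850 / 10 = 2.44785
Sum of squared deviations: (−0.17035)² + (+0.40235)² + (+0.82425)² + (−0.00235)² + (+0.24265)² + (−1.00245)² + (+0.01235)² + (+0.05725)² + (−0.16815)² + (−0.19555)² = 2.00403
Variance = 2.00403 / 9 = 0.22267
SE* = √0.22267

SE* = 0.472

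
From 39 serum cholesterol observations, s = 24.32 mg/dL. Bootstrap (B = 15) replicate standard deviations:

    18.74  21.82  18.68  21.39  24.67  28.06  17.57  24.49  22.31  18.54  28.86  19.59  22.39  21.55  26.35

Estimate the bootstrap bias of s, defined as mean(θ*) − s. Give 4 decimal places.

mean(θ*) = (18.74 + 21.82 + 18.68 + 21.39 + 24.67 + 28.06 + 17.57 + 24.49 + 22.31 + 18.54 + 28.86 + 19.59 + 22.39 + 21.55 + 26.35) / 15 = 22.33400
bias = 22.33400 − 24.32

bias = −1.9860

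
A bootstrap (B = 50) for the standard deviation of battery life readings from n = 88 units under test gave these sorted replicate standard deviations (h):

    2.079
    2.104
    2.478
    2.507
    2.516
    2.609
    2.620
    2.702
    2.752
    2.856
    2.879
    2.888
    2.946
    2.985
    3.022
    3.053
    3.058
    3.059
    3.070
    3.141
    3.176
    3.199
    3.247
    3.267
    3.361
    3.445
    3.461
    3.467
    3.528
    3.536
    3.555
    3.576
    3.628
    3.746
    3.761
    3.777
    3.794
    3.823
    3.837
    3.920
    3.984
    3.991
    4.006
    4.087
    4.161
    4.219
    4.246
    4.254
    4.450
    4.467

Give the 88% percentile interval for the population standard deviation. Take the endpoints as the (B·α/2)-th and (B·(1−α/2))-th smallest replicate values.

α = 0.12; lower rank = 50 × 0.060 = 3; upper rank = 50 × 0.940 = 47.
The 3rd smallest replicate is 2.478; the 47th is 4.246.

(2.478, 4.246)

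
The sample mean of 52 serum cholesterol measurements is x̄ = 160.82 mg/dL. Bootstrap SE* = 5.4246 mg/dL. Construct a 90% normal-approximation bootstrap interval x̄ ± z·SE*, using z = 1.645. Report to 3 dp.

Margin = 1.645 × 5.4246 = 8.9235
Interval: 160.82 ± 8.9235

(151.897, 169.743)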